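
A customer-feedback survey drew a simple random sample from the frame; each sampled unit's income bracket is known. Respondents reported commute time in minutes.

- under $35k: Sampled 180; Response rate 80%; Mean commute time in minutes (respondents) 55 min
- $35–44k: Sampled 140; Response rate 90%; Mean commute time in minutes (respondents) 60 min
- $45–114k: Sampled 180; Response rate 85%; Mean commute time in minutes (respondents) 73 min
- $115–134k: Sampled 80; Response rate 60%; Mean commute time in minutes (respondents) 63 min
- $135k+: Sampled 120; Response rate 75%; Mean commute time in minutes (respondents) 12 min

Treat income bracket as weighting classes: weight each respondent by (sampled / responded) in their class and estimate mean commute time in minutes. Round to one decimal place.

54.2

Inverse-response-rate weighting restores each class to its sampled count, so class totals weight by n_sampled:
  under $35k: 180 × 55 = 9900
  $35–44k: 140 × 60 = 8400
  $45–114k: 180 × 73 = 13,140
  $115–134k: 80 × 63 = 5040
  $135k+: 120 × 12 = 1440
Adjusted estimate = 37,920 / 700 = 54.1714 → 54.2.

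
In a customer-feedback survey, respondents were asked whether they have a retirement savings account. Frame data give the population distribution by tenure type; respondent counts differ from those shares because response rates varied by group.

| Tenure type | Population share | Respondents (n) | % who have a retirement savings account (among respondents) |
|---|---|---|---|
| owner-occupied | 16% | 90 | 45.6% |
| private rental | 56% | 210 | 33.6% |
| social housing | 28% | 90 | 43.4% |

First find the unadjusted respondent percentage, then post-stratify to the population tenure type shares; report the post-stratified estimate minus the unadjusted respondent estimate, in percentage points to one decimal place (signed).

Without adjustment, the pooled respondent share is:
  (90/390)×45.6 + (210/390)×33.6 + (90/390)×43.4 = 38.6308%
Post-stratified estimate weights by population shares:
  0.16×45.6 + 0.56×33.6 + 0.28×43.4 = 38.264%
Difference = 38.264 − 38.6308 = -0.3668 pp.

-0.4 percentage points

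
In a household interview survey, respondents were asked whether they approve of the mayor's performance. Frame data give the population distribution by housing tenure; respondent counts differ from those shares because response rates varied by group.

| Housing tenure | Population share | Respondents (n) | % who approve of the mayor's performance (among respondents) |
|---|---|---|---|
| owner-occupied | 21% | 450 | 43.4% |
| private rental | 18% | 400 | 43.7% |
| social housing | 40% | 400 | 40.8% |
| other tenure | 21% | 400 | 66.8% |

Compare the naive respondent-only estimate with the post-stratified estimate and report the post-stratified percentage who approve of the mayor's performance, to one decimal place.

Without adjustment, the pooled respondent share is:
  (450/1650)×43.4 + (400/1650)×43.7 + (400/1650)×40.8 + (400/1650)×66.8 = 48.5152%
Post-stratifying to population shares instead:
  0.21×43.4 + 0.18×43.7 + 0.4×40.8 + 0.21×66.8 = 47.328%

47.3%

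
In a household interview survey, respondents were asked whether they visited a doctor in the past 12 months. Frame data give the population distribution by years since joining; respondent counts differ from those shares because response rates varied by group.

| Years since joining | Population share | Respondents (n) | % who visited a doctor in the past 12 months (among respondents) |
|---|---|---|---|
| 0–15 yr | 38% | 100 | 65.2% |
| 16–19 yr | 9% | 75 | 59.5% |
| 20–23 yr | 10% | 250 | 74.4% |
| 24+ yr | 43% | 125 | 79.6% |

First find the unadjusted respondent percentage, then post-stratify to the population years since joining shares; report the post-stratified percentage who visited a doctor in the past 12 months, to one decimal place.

Naive respondent-only estimate (weights = respondent counts):
  (100/550)×65.2 + (75/550)×59.5 + (250/550)×74.4 + (125/550)×79.6 = 71.8773%
Reweighting by population years since joining shares:
  0.38×65.2 + 0.09×59.5 + 0.1×74.4 + 0.43×79.6 = 71.799%

71.8%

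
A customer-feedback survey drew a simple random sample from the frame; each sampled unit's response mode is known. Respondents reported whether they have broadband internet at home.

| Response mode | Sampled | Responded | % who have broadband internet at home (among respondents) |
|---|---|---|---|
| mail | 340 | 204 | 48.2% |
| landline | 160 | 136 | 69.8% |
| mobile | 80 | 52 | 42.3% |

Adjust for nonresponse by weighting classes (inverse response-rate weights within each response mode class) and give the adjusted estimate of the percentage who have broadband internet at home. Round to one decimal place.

53.3%

Class response rates: mail 204/340 = 60%, landline 136/160 = 85%, mobile 52/80 = 65%.
Inverse-response-rate weighting restores each class to its sampled count, so class totals weight by n_sampled:
  mail: 340 × 48.2 = 16,388
  landline: 160 × 69.8 = 11,168
  mobile: 80 × 42.3 = 3384
Adjusted estimate = 30,940 / 580 = 53.3448 → 53.3%.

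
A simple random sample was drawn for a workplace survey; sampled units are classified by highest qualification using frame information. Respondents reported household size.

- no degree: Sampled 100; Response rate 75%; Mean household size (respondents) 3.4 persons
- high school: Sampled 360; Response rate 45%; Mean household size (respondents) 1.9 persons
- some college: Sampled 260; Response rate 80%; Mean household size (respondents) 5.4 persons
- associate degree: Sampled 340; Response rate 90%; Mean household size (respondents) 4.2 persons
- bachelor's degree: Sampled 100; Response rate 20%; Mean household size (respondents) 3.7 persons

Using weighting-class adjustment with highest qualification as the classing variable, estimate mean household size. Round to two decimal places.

With weight = n_sampled/n_responded per class, the weighted class total is n_sampled:
  no degree: 100 × 3.4 = 340
  high school: 360 × 1.9 = 684
  some college: 260 × 5.4 = 1404
  associate degree: 340 × 4.2 = 1428
  bachelor's degree: 100 × 3.7 = 370
Adjusted estimate = 4226 / 1,160 = 3.6431 → 3.64.

3.64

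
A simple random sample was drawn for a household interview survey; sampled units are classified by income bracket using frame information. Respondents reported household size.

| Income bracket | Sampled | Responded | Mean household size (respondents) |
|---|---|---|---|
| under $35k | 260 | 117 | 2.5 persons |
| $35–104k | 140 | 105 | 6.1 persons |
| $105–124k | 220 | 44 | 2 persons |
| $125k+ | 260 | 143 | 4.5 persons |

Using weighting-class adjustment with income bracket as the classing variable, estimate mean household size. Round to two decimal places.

3.54

Response rates by class: under $35k 117/260 = 45%, $35–104k 105/140 = 75%, $105–124k 44/220 = 20%, $125k+ 143/260 = 55%.
With weight = n_sampled/n_responded per class, the weighted class total is n_sampled:
  under $35k: 260 × 2.5 = 650
  $35–104k: 140 × 6.1 = 854
  $105–124k: 220 × 2 = 440
  $125k+: 260 × 4.5 = 1170
Adjusted estimate = 3114 / 880 = 3.53864 → 3.54.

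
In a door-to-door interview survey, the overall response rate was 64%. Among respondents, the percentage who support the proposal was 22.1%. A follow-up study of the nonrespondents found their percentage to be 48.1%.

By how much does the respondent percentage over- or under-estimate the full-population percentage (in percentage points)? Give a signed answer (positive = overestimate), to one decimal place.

-9.4 percentage points

Nonresponse fraction = 1 − 0.64 = 0.36.
Bias = (nonresponse fraction) × (respondent percentage − nonrespondent percentage)
     = 0.36 × (22.1 − 48.1) = 0.36 × -26 = -9.36.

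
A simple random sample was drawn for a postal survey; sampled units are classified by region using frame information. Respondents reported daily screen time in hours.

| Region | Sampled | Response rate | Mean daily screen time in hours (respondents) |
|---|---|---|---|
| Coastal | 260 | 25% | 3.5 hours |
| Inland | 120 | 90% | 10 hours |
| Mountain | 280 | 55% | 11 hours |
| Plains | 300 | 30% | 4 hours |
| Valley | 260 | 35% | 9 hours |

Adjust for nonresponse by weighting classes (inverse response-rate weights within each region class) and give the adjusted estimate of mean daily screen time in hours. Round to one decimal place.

With weight = n_sampled/n_responded per class, the weighted class total is n_sampled:
  Coastal: 260 × 3.5 = 910
  Inland: 120 × 10 = 1200
  Mountain: 280 × 11 = 3080
  Plains: 300 × 4 = 1200
  Valley: 260 × 9 = 2340
Adjusted estimate = 8730 / 1,220 = 7.15574 → 7.2.

7.2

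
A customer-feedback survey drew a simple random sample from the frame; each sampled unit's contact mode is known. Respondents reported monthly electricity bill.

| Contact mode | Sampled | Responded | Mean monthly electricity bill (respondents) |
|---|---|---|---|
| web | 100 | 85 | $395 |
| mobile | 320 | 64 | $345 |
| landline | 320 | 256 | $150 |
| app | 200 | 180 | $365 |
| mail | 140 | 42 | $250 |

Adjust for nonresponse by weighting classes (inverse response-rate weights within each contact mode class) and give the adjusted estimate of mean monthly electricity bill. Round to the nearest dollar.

$283

Response rates by class: web 85/100 = 85%, mobile 64/320 = 20%, landline 256/320 = 80%, app 180/200 = 90%, mail 42/140 = 30%.
Inverse-response-rate weighting restores each class to its sampled count, so class totals weight by n_sampled:
  web: 100 × 395 = 39,500
  mobile: 320 × 345 = 110,400
  landline: 320 × 150 = 48,000
  app: 200 × 365 = 73,000
  mail: 140 × 250 = 35,000
Adjusted estimate = 305,900 / 1,080 = 283.241 → $283.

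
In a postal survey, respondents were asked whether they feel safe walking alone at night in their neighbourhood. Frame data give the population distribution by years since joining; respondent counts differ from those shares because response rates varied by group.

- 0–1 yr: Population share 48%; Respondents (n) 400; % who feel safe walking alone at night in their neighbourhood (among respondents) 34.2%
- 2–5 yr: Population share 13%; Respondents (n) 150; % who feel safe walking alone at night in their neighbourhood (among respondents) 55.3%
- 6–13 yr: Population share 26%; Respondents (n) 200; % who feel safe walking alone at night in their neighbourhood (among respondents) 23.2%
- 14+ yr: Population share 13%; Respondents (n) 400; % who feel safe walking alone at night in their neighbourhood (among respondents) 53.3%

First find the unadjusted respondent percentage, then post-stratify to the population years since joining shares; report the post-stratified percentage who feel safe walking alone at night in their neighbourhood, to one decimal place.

Unadjusted (pooled respondent) estimate weights by respondent counts:
  (400/1150)×34.2 + (150/1150)×55.3 + (200/1150)×23.2 + (400/1150)×53.3 = 41.6826%
Post-stratifying to population shares instead:
  0.48×34.2 + 0.13×55.3 + 0.26×23.2 + 0.13×53.3 = 36.566%

36.6%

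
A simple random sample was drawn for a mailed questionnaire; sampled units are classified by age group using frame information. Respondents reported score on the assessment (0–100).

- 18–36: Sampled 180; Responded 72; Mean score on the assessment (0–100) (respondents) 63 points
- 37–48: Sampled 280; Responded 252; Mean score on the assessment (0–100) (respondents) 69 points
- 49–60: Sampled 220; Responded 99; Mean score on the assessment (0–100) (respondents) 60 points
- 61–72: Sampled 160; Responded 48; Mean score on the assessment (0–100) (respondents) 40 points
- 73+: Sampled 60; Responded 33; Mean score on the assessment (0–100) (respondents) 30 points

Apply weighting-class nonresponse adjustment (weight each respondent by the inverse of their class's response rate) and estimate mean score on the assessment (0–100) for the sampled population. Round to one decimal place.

Response rates by class: 18–36 72/180 = 40%, 37–48 252/280 = 90%, 49–60 99/220 = 45%, 61–72 48/160 = 30%, 73+ 33/60 = 55%.
Inverse-response-rate weighting restores each class to its sampled count, so class totals weight by n_sampled:
  18–36: 180 × 63 = 11,340
  37–48: 280 × 69 = 19,320
  49–60: 220 × 60 = 13,200
  61–72: 160 × 40 = 6400
  73+: 60 × 30 = 1800
Adjusted estimate = 52,060 / 900 = 57.8444 → 57.8.

57.8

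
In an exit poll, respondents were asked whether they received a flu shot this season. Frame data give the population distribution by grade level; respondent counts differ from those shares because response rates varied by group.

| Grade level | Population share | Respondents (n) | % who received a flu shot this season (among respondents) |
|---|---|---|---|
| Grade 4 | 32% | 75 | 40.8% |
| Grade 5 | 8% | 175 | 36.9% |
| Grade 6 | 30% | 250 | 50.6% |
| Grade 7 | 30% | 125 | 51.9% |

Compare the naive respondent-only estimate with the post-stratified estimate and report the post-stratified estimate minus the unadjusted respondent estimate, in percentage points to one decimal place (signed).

+0.9 percentage points

Unadjusted (pooled respondent) estimate weights by respondent counts:
  (75/625)×40.8 + (175/625)×36.9 + (250/625)×50.6 + (125/625)×51.9 = 45.848%
Post-stratifying to population shares instead:
  0.32×40.8 + 0.08×36.9 + 0.3×50.6 + 0.3×51.9 = 46.758%
Difference = 46.758 − 45.848 = 0.91 pp.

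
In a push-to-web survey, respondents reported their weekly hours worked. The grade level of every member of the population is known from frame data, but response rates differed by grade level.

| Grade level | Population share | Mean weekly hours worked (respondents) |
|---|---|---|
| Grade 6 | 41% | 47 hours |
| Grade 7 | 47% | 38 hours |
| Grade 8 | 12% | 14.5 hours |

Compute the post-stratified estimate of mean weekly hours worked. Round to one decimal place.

38.9

Weight each group's respondent value by its population share:
  Grade 6: 0.41 × 47 = 19.27
  Grade 7: 0.47 × 38 = 17.86
  Grade 8: 0.12 × 14.5 = 1.74
Post-stratified estimate = 38.87 → 38.9.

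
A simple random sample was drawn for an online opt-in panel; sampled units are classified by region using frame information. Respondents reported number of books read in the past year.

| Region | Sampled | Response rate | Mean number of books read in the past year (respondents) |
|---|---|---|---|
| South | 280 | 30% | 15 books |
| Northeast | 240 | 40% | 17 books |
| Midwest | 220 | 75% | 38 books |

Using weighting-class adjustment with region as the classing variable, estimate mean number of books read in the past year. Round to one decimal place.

22.5

With weight = n_sampled/n_responded per class, the weighted class total is n_sampled:
  South: 280 × 15 = 4200
  Northeast: 240 × 17 = 4080
  Midwest: 220 × 38 = 8360
Adjusted estimate = 16,640 / 740 = 22.4865 → 22.5.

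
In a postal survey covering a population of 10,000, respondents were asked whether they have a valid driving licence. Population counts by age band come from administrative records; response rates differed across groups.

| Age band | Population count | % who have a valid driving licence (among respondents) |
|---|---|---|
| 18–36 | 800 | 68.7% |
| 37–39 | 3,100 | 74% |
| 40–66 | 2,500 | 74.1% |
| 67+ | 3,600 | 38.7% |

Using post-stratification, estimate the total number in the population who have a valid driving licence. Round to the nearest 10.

Estimated count per cell = population count × respondent percentage:
  18–36: 800 × 68.7% = 549.6
  37–39: 3,100 × 74% = 2294
  40–66: 2,500 × 74.1% = 1852.5
  67+: 3,600 × 38.7% = 1393.2
Estimated total = 6089.3 → 6,090.

6,090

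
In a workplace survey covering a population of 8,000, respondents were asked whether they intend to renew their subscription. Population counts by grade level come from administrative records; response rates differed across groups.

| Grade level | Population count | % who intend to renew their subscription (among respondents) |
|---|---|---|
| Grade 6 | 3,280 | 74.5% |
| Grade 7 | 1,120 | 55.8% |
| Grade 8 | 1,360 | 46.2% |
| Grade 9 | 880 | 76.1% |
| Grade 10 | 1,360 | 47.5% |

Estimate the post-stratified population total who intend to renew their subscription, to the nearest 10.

5,010

Apply each group's respondent rate to its population count:
  Grade 6: 3,280 × 74.5% = 2443.6
  Grade 7: 1,120 × 55.8% = 624.96
  Grade 8: 1,360 × 46.2% = 628.32
  Grade 9: 880 × 76.1% = 669.68
  Grade 10: 1,360 × 47.5% = 646
Estimated total = 5012.56 → 5,010.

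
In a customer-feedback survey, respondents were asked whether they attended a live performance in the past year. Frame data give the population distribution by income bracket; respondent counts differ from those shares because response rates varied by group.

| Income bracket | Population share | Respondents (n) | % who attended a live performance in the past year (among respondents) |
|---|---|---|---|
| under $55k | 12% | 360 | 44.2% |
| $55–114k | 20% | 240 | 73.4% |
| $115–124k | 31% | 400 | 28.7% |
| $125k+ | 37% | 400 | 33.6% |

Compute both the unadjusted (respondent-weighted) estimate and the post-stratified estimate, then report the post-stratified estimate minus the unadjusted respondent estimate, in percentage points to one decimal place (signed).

Unadjusted (pooled respondent) estimate weights by respondent counts:
  (360/1400)×44.2 + (240/1400)×73.4 + (400/1400)×28.7 + (400/1400)×33.6 = 41.7486%
Reweighting by population income bracket shares:
  0.12×44.2 + 0.2×73.4 + 0.31×28.7 + 0.37×33.6 = 41.313%
Difference = 41.313 − 41.7486 = -0.4356 pp.

-0.4 percentage points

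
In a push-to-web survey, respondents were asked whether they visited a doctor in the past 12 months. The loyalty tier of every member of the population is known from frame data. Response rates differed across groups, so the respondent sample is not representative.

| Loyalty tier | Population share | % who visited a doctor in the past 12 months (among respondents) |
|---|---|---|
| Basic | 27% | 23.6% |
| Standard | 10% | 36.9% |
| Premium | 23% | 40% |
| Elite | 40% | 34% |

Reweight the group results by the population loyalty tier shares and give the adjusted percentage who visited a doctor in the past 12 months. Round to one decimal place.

Post-stratification weights by population share, not respondent share:
  Basic: 0.27 × 23.6 = 6.372
  Standard: 0.1 × 36.9 = 3.69
  Premium: 0.23 × 40 = 9.2
  Elite: 0.4 × 34 = 13.6
Post-stratified estimate = 32.862 → 32.9%.

32.9%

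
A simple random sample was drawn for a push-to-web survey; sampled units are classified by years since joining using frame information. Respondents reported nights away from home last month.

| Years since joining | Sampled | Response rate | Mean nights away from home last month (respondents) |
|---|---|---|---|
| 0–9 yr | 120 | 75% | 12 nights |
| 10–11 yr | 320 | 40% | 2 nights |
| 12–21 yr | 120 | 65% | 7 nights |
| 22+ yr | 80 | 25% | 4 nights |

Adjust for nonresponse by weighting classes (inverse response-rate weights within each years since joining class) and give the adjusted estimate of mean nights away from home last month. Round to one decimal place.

5.1

Each respondent's weight = sampled/responded in their class; summing within a class gives n_sampled, so:
  0–9 yr: 120 × 12 = 1440
  10–11 yr: 320 × 2 = 640
  12–21 yr: 120 × 7 = 840
  22+ yr: 80 × 4 = 320
Adjusted estimate = 3240 / 640 = 5.0625 → 5.1.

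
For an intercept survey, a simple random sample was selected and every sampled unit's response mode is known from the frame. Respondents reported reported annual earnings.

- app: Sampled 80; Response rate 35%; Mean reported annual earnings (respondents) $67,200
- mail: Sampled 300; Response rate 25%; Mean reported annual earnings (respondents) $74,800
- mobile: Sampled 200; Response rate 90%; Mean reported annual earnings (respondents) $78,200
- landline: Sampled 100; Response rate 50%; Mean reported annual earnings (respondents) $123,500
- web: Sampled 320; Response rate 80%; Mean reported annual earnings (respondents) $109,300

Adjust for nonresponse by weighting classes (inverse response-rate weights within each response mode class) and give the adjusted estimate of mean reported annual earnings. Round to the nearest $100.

Inverse-response-rate weighting restores each class to its sampled count, so class totals weight by n_sampled:
  app: 80 × 67,200 = 5,376,000
  mail: 300 × 74,800 = 22,440,000
  mobile: 200 × 78,200 = 15,640,000
  landline: 100 × 123,500 = 12,350,000
  web: 320 × 109,300 = 34,976,000
Adjusted estimate = 90,782,000 / 1,000 = 90,782 → $90,800.

$90,800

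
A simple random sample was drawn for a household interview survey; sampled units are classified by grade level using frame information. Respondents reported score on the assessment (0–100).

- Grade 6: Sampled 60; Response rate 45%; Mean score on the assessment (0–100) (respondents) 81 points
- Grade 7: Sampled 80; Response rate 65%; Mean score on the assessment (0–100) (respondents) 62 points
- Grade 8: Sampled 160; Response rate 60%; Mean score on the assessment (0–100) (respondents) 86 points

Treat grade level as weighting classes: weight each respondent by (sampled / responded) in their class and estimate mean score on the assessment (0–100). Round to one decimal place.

78.6

Each respondent's weight = sampled/responded in their class; summing within a class gives n_sampled, so:
  Grade 6: 60 × 81 = 4860
  Grade 7: 80 × 62 = 4960
  Grade 8: 160 × 86 = 13,760
Adjusted estimate = 23,580 / 300 = 78.6 → 78.6.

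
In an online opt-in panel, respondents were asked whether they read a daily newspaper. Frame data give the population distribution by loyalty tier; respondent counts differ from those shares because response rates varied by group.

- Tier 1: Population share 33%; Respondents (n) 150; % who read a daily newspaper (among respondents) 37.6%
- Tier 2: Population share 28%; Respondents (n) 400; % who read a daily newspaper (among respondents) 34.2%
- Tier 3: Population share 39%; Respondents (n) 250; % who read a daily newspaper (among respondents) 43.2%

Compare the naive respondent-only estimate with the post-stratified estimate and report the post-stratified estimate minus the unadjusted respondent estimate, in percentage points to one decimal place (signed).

+1.2 percentage points

Unadjusted (pooled respondent) estimate weights by respondent counts:
  (150/800)×37.6 + (400/800)×34.2 + (250/800)×43.2 = 37.65%
Post-stratifying to population shares instead:
  0.33×37.6 + 0.28×34.2 + 0.39×43.2 = 38.832%
Difference = 38.832 − 37.65 = 1.182 pp.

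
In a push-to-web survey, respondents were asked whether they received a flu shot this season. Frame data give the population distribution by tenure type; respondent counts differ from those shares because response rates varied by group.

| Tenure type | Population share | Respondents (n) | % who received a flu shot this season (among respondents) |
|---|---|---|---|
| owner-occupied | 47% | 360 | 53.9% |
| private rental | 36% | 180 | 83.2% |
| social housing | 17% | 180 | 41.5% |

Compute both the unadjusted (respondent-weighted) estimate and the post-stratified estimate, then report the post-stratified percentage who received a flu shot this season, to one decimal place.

Naive respondent-only estimate (weights = respondent counts):
  (360/720)×53.9 + (180/720)×83.2 + (180/720)×41.5 = 58.125%
Post-stratifying to population shares instead:
  0.47×53.9 + 0.36×83.2 + 0.17×41.5 = 62.34%

62.3%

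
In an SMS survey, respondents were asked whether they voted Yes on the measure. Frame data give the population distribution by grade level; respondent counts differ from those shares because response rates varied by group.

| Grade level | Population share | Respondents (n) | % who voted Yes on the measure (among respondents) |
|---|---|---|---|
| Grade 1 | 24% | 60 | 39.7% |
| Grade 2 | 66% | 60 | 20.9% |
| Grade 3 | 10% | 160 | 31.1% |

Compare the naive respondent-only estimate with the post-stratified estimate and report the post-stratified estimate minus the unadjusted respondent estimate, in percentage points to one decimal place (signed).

-4.3 percentage points

Unadjusted (pooled respondent) estimate weights by respondent counts:
  (60/280)×39.7 + (60/280)×20.9 + (160/280)×31.1 = 30.7571%
Reweighting by population grade level shares:
  0.24×39.7 + 0.66×20.9 + 0.1×31.1 = 26.432%
Difference = 26.432 − 30.7571 = -4.3251 pp.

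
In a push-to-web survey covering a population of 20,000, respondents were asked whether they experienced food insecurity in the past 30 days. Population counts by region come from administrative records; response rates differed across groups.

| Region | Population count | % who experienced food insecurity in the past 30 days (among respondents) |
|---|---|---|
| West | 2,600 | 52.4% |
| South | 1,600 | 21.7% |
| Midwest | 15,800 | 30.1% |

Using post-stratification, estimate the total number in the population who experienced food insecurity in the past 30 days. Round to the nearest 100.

Estimated count per cell = population count × respondent percentage:
  West: 2,600 × 52.4% = 1362.4
  South: 1,600 × 21.7% = 347.2
  Midwest: 15,800 × 30.1% = 4755.8
Estimated total = 6465.4 → 6,500.

6,500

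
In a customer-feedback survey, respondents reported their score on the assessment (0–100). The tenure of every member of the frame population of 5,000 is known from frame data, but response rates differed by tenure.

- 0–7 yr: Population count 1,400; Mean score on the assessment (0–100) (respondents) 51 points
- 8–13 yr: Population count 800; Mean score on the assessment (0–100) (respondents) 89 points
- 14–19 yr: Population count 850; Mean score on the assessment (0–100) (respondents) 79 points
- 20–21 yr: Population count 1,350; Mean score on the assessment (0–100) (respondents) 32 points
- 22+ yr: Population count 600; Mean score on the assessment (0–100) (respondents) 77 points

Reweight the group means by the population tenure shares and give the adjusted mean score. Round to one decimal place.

Reweight to the known tenure distribution:
  0–7 yr: (1,400/5,000) × 51 = 14.28
  8–13 yr: (800/5,000) × 89 = 14.24
  14–19 yr: (850/5,000) × 79 = 13.43
  20–21 yr: (1,350/5,000) × 32 = 8.64
  22+ yr: (600/5,000) × 77 = 9.24
Post-stratified estimate = 59.83 → 59.8.

59.8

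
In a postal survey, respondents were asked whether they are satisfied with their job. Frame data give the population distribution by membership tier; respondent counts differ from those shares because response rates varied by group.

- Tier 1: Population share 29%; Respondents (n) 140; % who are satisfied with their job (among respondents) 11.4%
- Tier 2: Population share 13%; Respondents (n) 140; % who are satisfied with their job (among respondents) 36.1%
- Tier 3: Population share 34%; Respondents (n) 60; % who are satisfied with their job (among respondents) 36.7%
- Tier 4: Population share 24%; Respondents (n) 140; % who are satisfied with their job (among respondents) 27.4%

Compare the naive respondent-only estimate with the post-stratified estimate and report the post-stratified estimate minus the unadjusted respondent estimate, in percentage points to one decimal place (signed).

+0.6 percentage points

Naive respondent-only estimate (weights = respondent counts):
  (140/480)×11.4 + (140/480)×36.1 + (60/480)×36.7 + (140/480)×27.4 = 26.4333%
Post-stratifying to population shares instead:
  0.29×11.4 + 0.13×36.1 + 0.34×36.7 + 0.24×27.4 = 27.053%
Difference = 27.053 − 26.4333 = 0.6197 pp.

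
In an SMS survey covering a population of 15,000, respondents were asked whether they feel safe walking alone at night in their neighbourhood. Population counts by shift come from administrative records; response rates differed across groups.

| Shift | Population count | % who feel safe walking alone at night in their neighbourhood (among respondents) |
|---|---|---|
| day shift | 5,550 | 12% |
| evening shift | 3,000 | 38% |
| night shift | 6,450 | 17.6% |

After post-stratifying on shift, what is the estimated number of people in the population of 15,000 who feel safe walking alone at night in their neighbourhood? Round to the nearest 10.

2,940

Apply each group's respondent rate to its population count:
  day shift: 5,550 × 12% = 666
  evening shift: 3,000 × 38% = 1140
  night shift: 6,450 × 17.6% = 1135.2
Estimated total = 2941.2 → 2,940.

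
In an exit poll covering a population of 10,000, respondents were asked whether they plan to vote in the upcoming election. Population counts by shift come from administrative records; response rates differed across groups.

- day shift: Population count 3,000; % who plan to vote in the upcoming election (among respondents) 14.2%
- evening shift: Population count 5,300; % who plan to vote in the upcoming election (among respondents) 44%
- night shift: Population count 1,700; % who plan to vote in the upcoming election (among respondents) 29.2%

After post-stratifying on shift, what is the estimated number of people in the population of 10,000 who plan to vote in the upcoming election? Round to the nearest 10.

Estimated count per cell = population count × respondent percentage:
  day shift: 3,000 × 14.2% = 426
  evening shift: 5,300 × 44% = 2332
  night shift: 1,700 × 29.2% = 496.4
Estimated total = 3254.4 → 3,250.

3,250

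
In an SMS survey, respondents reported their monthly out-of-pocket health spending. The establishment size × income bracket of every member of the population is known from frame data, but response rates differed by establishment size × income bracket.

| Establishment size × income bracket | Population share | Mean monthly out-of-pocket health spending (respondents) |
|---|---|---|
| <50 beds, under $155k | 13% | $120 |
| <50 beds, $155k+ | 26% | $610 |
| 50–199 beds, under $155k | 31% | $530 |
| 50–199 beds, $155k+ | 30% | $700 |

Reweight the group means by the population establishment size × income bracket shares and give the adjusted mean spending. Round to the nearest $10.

Post-stratification weights by population share, not respondent share:
  <50 beds, under $155k: 0.13 × 120 = 15.6
  <50 beds, $155k+: 0.26 × 610 = 158.6
  50–199 beds, under $155k: 0.31 × 530 = 164.3
  50–199 beds, $155k+: 0.3 × 700 = 210
Post-stratified estimate = 548.5 → $550.

$550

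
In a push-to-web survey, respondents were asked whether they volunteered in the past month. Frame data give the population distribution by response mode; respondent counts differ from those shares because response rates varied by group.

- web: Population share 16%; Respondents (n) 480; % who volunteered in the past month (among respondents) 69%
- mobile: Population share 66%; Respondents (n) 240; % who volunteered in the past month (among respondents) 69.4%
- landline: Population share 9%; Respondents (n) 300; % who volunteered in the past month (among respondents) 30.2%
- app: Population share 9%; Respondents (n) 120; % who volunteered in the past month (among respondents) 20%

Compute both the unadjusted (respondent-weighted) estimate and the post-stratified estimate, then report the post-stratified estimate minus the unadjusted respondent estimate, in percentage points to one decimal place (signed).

Without adjustment, the pooled respondent share is:
  (480/1140)×69 + (240/1140)×69.4 + (300/1140)×30.2 + (120/1140)×20 = 53.7158%
Post-stratifying to population shares instead:
  0.16×69 + 0.66×69.4 + 0.09×30.2 + 0.09×20 = 61.362%
Difference = 61.362 − 53.7158 = 7.6462 pp.

+7.6 percentage points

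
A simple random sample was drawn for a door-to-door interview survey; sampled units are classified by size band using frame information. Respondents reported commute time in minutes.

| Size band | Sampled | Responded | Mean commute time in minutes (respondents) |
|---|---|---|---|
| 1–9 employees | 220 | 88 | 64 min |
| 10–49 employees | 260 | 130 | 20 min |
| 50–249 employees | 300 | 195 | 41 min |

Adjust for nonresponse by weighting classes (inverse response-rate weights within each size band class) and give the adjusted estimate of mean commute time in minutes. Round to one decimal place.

40.5

Class response rates: 1–9 employees 88/220 = 40%, 10–49 employees 130/260 = 50%, 50–249 employees 195/300 = 65%.
Each respondent's weight = sampled/responded in their class; summing within a class gives n_sampled, so:
  1–9 employees: 220 × 64 = 14,080
  10–49 employees: 260 × 20 = 5200
  50–249 employees: 300 × 41 = 12,300
Adjusted estimate = 31,580 / 780 = 40.4872 → 40.5.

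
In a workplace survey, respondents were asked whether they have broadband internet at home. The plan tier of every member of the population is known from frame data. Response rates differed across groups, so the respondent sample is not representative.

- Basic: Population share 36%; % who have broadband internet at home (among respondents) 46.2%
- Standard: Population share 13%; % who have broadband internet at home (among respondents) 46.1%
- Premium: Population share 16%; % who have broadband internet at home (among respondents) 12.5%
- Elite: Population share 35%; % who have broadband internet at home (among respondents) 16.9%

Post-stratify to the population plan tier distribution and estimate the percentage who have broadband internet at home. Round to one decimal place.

30.5%

Weight each group's respondent value by its population share:
  Basic: 0.36 × 46.2 = 16.632
  Standard: 0.13 × 46.1 = 5.993
  Premium: 0.16 × 12.5 = 2
  Elite: 0.35 × 16.9 = 5.915
Post-stratified estimate = 30.54 → 30.5%.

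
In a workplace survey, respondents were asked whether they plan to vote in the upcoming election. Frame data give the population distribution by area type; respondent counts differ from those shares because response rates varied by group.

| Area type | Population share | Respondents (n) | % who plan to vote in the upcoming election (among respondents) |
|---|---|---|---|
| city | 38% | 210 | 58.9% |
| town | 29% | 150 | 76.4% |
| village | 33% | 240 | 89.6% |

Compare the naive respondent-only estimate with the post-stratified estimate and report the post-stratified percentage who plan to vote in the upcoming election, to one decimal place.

74.1%

Without adjustment, the pooled respondent share is:
  (210/600)×58.9 + (150/600)×76.4 + (240/600)×89.6 = 75.555%
Post-stratified estimate weights by population shares:
  0.38×58.9 + 0.29×76.4 + 0.33×89.6 = 74.106%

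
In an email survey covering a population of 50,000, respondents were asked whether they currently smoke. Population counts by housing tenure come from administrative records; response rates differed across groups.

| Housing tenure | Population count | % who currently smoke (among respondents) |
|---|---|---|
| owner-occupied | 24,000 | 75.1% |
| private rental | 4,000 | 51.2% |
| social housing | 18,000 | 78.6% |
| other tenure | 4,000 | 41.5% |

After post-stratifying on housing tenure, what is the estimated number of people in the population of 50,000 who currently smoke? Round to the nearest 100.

Each cell contributes its population count × the respondent rate:
  owner-occupied: 24,000 × 75.1% = 18,024
  private rental: 4,000 × 51.2% = 2048
  social housing: 18,000 × 78.6% = 14,148
  other tenure: 4,000 × 41.5% = 1660
Estimated total = 35,880 → 35,900.

35,900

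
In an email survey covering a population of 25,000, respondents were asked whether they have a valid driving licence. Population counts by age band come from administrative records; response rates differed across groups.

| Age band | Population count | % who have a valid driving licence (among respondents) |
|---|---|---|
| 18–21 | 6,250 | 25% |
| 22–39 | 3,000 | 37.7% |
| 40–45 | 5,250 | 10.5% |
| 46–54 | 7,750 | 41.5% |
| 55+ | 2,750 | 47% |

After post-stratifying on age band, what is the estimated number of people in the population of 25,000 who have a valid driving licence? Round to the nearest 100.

Each cell contributes its population count × the respondent rate:
  18–21: 6,250 × 25% = 1562.5
  22–39: 3,000 × 37.7% = 1131
  40–45: 5,250 × 10.5% = 551.25
  46–54: 7,750 × 41.5% = 3216.25
  55+: 2,750 × 47% = 1292.5
Estimated total = 7753.5 → 7,800.

7,800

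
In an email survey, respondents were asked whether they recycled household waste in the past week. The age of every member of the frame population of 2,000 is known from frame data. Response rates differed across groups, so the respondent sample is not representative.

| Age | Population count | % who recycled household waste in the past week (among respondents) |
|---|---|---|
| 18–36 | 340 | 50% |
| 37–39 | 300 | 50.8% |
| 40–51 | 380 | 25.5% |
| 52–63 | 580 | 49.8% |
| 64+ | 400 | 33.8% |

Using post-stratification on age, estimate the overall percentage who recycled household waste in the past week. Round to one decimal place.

Weight each group's respondent value by its population share:
  18–36: (340/2,000) × 50 = 8.5
  37–39: (300/2,000) × 50.8 = 7.62
  40–51: (380/2,000) × 25.5 = 4.845
  52–63: (580/2,000) × 49.8 = 14.442
  64+: (400/2,000) × 33.8 = 6.76
Post-stratified estimate = 42.167 → 42.2%.

42.2%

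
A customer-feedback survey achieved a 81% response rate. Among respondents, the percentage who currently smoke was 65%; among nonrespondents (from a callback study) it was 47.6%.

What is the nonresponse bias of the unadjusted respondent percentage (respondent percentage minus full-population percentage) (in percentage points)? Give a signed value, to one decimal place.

Nonresponse fraction = 1 − 0.81 = 0.19.
Bias = (nonresponse fraction) × (respondent percentage − nonrespondent percentage)
     = 0.19 × (65 − 47.6) = 0.19 × 17.4 = 3.306.

+3.3 percentage points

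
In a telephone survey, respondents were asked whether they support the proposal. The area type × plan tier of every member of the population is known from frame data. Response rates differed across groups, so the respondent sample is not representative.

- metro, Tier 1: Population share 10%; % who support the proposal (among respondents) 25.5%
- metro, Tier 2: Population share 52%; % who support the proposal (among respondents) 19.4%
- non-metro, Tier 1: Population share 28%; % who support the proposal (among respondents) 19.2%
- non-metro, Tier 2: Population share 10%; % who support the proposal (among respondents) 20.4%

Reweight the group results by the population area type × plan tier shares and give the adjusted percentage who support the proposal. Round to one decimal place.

Each cell contributes population-share × respondent value:
  metro, Tier 1: 0.1 × 25.5 = 2.55
  metro, Tier 2: 0.52 × 19.4 = 10.088
  non-metro, Tier 1: 0.28 × 19.2 = 5.376
  non-metro, Tier 2: 0.1 × 20.4 = 2.04
Post-stratified estimate = 20.054 → 20.1%.

20.1%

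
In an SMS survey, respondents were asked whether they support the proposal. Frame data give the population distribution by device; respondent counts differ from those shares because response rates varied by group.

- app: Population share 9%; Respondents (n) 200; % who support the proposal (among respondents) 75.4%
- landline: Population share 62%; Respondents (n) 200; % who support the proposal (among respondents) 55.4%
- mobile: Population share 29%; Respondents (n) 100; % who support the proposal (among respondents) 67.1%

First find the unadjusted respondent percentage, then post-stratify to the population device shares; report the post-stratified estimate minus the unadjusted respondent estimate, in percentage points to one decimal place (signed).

Unadjusted (pooled respondent) estimate weights by respondent counts:
  (200/500)×75.4 + (200/500)×55.4 + (100/500)×67.1 = 65.74%
Reweighting by population device shares:
  0.09×75.4 + 0.62×55.4 + 0.29×67.1 = 60.593%
Difference = 60.593 − 65.74 = -5.147 pp.

-5.1 percentage points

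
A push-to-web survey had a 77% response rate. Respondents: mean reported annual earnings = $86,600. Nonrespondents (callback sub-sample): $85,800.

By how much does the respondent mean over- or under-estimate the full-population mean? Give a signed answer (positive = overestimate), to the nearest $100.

+$200

Nonresponse fraction = 1 − 0.77 = 0.23.
Bias = (nonresponse fraction) × (respondent mean − nonrespondent mean)
     = 0.23 × (86,600 − 85,800) = 0.23 × 800 = 184.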